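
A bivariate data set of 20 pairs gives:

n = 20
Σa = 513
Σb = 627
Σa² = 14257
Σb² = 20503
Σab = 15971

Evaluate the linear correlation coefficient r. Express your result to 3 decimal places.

-0.116

r = (nΣab − ΣaΣb) / √[(nΣa² − (Σa)²)(nΣb² − (Σb)²)]
Numerator: 20×15971 − 513×627 = -2231
Denominator: √[(285140 − 263169)(410060 − 393129)] = √[21971 × 16931] = 19287.0682
r = -2231 / 19287.0682 ≈ -0.116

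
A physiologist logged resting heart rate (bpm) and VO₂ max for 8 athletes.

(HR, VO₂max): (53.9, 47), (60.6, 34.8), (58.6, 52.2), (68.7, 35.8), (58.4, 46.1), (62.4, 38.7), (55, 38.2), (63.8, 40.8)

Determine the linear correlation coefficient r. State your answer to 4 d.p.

-0.4970

n = 8, Σx = 481.4, Σy = 333.6, Σx² = 29130.98, Σy² = 14173.3, Σxy = 19971.72
nΣxy − ΣxΣy = 159773.76 − 160595.04 = -821.28
nΣx² − (Σx)² = 233047.84 − 231745.96 = 1301.88; nΣy² − (Σy)² = 113386.4 − 111288.96 = 2097.44
r = -821.28 / √(1301.88 × 2097.44) = -821.28 / 1652.4573 ≈ -0.4970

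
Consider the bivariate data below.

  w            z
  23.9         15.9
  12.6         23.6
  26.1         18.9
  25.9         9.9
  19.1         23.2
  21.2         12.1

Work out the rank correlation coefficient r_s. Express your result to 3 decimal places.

-0.600

Rank w: 4, 1, 6, 5, 2, 3
Rank z: 3, 6, 4, 1, 5, 2
d = rank(w) − rank(z): 1, -5, 2, 4, -3, 1; Σd² = 56
ρ = 1 − 6Σd² / [n(n²−1)] = 1 − 6×56 / (6×35) = 1 − 336/210 ≈ -0.600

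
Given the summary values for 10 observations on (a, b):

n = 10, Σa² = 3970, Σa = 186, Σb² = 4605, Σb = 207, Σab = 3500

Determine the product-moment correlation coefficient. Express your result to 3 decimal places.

-0.866

r = (nΣab − ΣaΣb) / √[(nΣa² − (Σa)²)(nΣb² − (Σb)²)]
Numerator: 10×3500 − 186×207 = -3502
Denominator: √[(39700 − 34596)(46050 − 42849)] = √[5104 × 3201] = 4042.0173
r = -3502 / 4042.0173 ≈ -0.866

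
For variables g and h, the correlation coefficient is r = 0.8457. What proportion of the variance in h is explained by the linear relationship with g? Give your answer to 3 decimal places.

0.715

r² = (0.8457)² = 0.715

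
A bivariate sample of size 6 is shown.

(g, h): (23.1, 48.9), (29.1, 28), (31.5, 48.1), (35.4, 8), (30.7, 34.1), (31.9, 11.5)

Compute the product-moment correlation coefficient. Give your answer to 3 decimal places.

-0.705

n = 6, Σg = 181.7, Σh = 178.6, Σg² = 5585.93, Σh² = 6847.88, Σgh = 5156.46
nΣgh − ΣgΣh = 30938.76 − 32451.62 = -1512.86
nΣg² − (Σg)² = 33515.58 − 33014.89 = 500.69; nΣh² − (Σh)² = 41087.28 − 31897.96 = 9189.32
r = -1512.86 / √(500.69 × 9189.32) = -1512.86 / 2144.9943 ≈ -0.705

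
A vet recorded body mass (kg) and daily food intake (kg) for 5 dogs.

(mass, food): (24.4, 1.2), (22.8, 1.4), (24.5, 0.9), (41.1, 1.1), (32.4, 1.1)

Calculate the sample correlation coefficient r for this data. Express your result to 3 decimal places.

n = 5, Σx = 145.2, Σy = 5.7, Σx² = 4454.42, Σy² = 6.63, Σxy = 164.1
nΣxy − ΣxΣy = 820.5 − 827.64 = -7.14
nΣx² − (Σx)² = 22272.1 − 21083.04 = 1189.06; nΣy² − (Σy)² = 33.15 − 32.49 = 0.66
r = -7.14 / √(1189.06 × 0.66) = -7.14 / 28.0139 ≈ -0.255

-0.255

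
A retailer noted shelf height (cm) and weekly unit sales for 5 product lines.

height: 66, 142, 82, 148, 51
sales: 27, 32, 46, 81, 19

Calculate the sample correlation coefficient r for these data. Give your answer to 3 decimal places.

n = 5, Σx = 489, Σy = 205, Σx² = 55749, Σy² = 10791, Σxy = 23055
nΣxy − ΣxΣy = 115275 − 100245 = 15030
nΣx² − (Σx)² = 278745 − 239121 = 39624; nΣy² − (Σy)² = 53955 − 42025 = 11930
r = 15030 / √(39624 × 11930) = 15030 / 21741.9944 ≈ 0.691

0.691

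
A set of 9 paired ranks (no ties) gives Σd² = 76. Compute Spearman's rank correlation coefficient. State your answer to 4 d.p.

ρ = 1 − 6Σd² / [n(n²−1)] = 1 − 6×76 / (9×80)
  = 1 − 456/720 = 1 − 0.63333 ≈ 0.3667

0.3667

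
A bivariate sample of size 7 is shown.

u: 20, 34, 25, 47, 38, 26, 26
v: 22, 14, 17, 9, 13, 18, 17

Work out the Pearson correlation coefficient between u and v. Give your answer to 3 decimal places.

-0.975

n = 7, Σu = 216, Σv = 110, Σu² = 7186, Σv² = 1832, Σuv = 3168
nΣuv − ΣuΣv = 22176 − 23760 = -1584
nΣu² − (Σu)² = 50302 − 46656 = 3646; nΣv² − (Σv)² = 12824 − 12100 = 724
r = -1584 / √(3646 × 724) = -1584 / 1624.7166 ≈ -0.975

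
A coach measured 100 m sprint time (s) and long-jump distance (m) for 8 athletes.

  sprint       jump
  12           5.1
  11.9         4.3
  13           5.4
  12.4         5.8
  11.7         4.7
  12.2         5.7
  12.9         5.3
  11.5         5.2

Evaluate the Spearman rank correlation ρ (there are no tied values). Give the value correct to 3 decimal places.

Rank sprint: 4, 3, 8, 6, 2, 5, 7, 1
Rank jump: 3, 1, 6, 8, 2, 7, 5, 4
d = rank(sprint) − rank(jump): 1, 2, 2, -2, 0, -2, 2, -3; Σd² = 30
ρ = 1 − 6Σd² / [n(n²−1)] = 1 − 6×30 / (8×63) = 1 − 180/504 ≈ 0.643

0.643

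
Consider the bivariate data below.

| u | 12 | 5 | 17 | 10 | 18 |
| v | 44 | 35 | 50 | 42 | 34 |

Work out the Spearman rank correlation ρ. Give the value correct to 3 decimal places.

Rank u: 3, 1, 4, 2, 5
Rank v: 4, 2, 5, 3, 1
d = rank(u) − rank(v): -1, -1, -1, -1, 4; Σd² = 20
ρ = 1 − 6Σd² / [n(n²−1)] = 1 − 6×20 / (5×24) = 1 − 120/120 ≈ 0.000

0.000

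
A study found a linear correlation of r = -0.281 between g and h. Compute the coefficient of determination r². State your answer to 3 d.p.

r² = (-0.281)² = 0.079

0.079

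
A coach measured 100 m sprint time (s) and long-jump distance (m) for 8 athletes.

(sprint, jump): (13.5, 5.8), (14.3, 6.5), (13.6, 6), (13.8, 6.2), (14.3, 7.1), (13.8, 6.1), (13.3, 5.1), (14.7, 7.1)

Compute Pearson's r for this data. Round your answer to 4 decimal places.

n = 8, Σx = 111.3, Σy = 49.9, Σx² = 1550.05, Σy² = 314.37, Σxy = 696.32
nΣxy − ΣxΣy = 5570.56 − 5553.87 = 16.69
nΣx² − (Σx)² = 12400.4 − 12387.69 = 12.71; nΣy² − (Σy)² = 2514.96 − 2490.01 = 24.95
r = 16.69 / √(12.71 × 24.95) = 16.69 / 17.8077 ≈ 0.9372

0.9372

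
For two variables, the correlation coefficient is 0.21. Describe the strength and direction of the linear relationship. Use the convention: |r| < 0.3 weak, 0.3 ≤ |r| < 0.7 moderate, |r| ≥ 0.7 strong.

r = 0.21 > 0 so the relationship is positive.
|r| = 0.21, which falls in the weak range.

weak positive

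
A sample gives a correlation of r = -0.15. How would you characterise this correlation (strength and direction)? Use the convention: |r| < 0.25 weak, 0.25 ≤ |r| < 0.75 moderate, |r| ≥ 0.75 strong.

r = -0.15 < 0 so the relationship is negative.
|r| = 0.15, which falls in the weak range.

weak negative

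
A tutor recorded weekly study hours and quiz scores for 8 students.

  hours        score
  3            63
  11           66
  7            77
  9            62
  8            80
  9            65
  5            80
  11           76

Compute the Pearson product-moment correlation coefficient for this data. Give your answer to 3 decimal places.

-0.051

n = 8, Σx = 63, Σy = 569, Σx² = 551, Σy² = 40899, Σxy = 4473
nΣxy − ΣxΣy = 35784 − 35847 = -63
nΣx² − (Σx)² = 4408 − 3969 = 439; nΣy² − (Σy)² = 327192 − 323761 = 3431
r = -63 / √(439 × 3431) = -63 / 1227.2771 ≈ -0.051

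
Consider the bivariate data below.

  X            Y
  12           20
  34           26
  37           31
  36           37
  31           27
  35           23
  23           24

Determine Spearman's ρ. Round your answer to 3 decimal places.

Rank X: 1, 4, 7, 6, 3, 5, 2
Rank Y: 1, 4, 6, 7, 5, 2, 3
d = rank(X) − rank(Y): 0, 0, 1, -1, -2, 3, -1; Σd² = 16
ρ = 1 − 6Σd² / [n(n²−1)] = 1 − 6×16 / (7×48) = 1 − 96/336 ≈ 0.714

0.714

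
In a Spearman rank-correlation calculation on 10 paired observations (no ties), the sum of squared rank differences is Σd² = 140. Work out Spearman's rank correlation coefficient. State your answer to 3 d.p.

0.152

ρ = 1 − 6Σd² / [n(n²−1)] = 1 − 6×140 / (10×99)
  = 1 − 840/990 = 1 − 0.8485 ≈ 0.152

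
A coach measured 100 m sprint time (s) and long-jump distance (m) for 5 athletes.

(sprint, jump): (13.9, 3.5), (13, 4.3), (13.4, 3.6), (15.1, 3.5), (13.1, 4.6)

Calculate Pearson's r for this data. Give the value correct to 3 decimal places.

-0.708

n = 5, Σx = 68.5, Σy = 19.5, Σx² = 941.39, Σy² = 77.11, Σxy = 265.9
nΣxy − ΣxΣy = 1329.5 − 1335.75 = -6.25
nΣx² − (Σx)² = 4706.95 − 4692.25 = 14.7; nΣy² − (Σy)² = 385.55 − 380.25 = 5.3
r = -6.25 / √(14.7 × 5.3) = -6.25 / 8.8267 ≈ -0.708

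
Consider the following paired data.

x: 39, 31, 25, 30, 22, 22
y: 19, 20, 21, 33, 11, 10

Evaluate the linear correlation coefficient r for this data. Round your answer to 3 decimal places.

0.466

n = 6, Σx = 169, Σy = 114, Σx² = 4975, Σy² = 2512, Σxy = 3338
nΣxy − ΣxΣy = 20028 − 19266 = 762
nΣx² − (Σx)² = 29850 − 28561 = 1289; nΣy² − (Σy)² = 15072 − 12996 = 2076
r = 762 / √(1289 × 2076) = 762 / 1635.8374 ≈ 0.466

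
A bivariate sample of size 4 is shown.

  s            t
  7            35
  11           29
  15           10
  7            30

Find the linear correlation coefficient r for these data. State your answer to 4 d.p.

-0.9191

n = 4, Σs = 40, Σt = 104, Σs² = 444, Σt² = 3066, Σst = 924
nΣst − ΣsΣt = 3696 − 4160 = -464
nΣs² − (Σs)² = 1776 − 1600 = 176; nΣt² − (Σt)² = 12264 − 10816 = 1448
r = -464 / √(176 × 1448) = -464 / 504.8247 ≈ -0.9191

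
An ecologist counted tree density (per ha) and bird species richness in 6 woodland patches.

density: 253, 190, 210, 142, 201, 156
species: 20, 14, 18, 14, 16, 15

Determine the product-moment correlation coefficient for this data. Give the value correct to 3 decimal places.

0.879

n = 6, Σx = 1152, Σy = 97, Σx² = 229110, Σy² = 1597, Σxy = 19044
nΣxy − ΣxΣy = 114264 − 111744 = 2520
nΣx² − (Σx)² = 1374660 − 1327104 = 47556; nΣy² − (Σy)² = 9582 − 9409 = 173
r = 2520 / √(47556 × 173) = 2520 / 2868.3075 ≈ 0.879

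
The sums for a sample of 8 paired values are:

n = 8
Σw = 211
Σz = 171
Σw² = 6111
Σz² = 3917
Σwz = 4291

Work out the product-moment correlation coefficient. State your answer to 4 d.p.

r = (nΣwz − ΣwΣz) / √[(nΣw² − (Σw)²)(nΣz² − (Σz)²)]
Numerator: 8×4291 − 211×171 = -1753
Denominator: √[(48888 − 44521)(31336 − 29241)] = √[4367 × 2095] = 3024.7091
r = -1753 / 3024.7091 ≈ -0.5796

-0.5796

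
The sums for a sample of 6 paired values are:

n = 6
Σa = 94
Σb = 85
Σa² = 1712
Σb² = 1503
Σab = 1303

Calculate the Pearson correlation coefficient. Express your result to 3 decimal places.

r = (nΣab − ΣaΣb) / √[(nΣa² − (Σa)²)(nΣb² − (Σb)²)]
Numerator: 6×1303 − 94×85 = -172
Denominator: √[(10272 − 8836)(9018 − 7225)] = √[1436 × 1793] = 1604.6021
r = -172 / 1604.6021 ≈ -0.107

-0.107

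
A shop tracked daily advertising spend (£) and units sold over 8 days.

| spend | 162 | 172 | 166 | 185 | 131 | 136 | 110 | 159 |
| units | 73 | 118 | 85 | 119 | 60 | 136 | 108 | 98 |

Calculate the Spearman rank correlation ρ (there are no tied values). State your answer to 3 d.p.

Rank spend: 5, 7, 6, 8, 2, 3, 1, 4
Rank units: 2, 6, 3, 7, 1, 8, 5, 4
d = rank(spend) − rank(units): 3, 1, 3, 1, 1, -5, -4, 0; Σd² = 62
ρ = 1 − 6Σd² / [n(n²−1)] = 1 − 6×62 / (8×63) = 1 − 372/504 ≈ 0.262

0.262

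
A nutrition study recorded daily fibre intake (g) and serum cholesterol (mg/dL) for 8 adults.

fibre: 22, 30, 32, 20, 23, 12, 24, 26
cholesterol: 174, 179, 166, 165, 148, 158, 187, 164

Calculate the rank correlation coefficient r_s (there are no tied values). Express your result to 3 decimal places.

0.405

Rank fibre: 3, 7, 8, 2, 4, 1, 5, 6
Rank cholesterol: 6, 7, 5, 4, 1, 2, 8, 3
d = rank(fibre) − rank(cholesterol): -3, 0, 3, -2, 3, -1, -3, 3; Σd² = 50
ρ = 1 − 6Σd² / [n(n²−1)] = 1 − 6×50 / (8×63) = 1 − 300/504 ≈ 0.405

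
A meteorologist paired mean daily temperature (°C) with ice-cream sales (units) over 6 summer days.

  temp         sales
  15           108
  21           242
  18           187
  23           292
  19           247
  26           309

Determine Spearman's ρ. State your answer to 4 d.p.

0.9429

Rank temp: 1, 4, 2, 5, 3, 6
Rank sales: 1, 3, 2, 5, 4, 6
d = rank(temp) − rank(sales): 0, 1, 0, 0, -1, 0; Σd² = 2
ρ = 1 − 6Σd² / [n(n²−1)] = 1 − 6×2 / (6×35) = 1 − 12/210 ≈ 0.9429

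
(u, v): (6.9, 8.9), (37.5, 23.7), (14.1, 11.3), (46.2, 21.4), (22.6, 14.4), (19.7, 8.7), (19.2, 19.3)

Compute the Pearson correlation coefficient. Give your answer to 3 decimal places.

n = 7, Σu = 166.2, Σv = 107.7, Σu² = 5054.6, Σv² = 1882.09, Σuv = 2965.56
nΣuv − ΣuΣv = 20758.92 − 17899.74 = 2859.18
nΣu² − (Σu)² = 35382.2 − 27622.44 = 7759.76; nΣv² − (Σv)² = 13174.63 − 11599.29 = 1575.34
r = 2859.18 / √(7759.76 × 1575.34) = 2859.18 / 3496.3210 ≈ 0.818

0.818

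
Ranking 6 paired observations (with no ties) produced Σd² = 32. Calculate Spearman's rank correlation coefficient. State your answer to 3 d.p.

0.086

ρ = 1 − 6Σd² / [n(n²−1)] = 1 − 6×32 / (6×35)
  = 1 − 192/210 = 1 − 0.9143 ≈ 0.086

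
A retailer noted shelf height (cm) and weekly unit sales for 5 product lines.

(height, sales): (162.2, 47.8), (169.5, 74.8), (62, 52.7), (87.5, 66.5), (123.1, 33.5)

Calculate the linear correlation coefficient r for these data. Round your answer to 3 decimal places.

n = 5, Σx = 604.3, Σy = 275.3, Σx² = 81692.95, Σy² = 16201.67, Σxy = 33641.76
nΣxy − ΣxΣy = 168208.8 − 166363.79 = 1845.01
nΣx² − (Σx)² = 408464.75 − 365178.49 = 43286.26; nΣy² − (Σy)² = 81008.35 − 75790.09 = 5218.26
r = 1845.01 / √(43286.26 × 5218.26) = 1845.01 / 15029.2701 ≈ 0.123

0.123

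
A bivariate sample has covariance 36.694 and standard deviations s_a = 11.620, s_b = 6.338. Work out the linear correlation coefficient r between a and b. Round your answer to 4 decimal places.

r = Cov(a,b) / (s_a · s_b) = 36.694 / (11.620 × 6.338)
  = 36.694 / 73.6476 ≈ 0.4982

0.4982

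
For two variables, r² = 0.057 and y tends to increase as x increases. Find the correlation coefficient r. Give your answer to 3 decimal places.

|r| = √0.057 = 0.239
The association is positive, so r = 0.239.

0.239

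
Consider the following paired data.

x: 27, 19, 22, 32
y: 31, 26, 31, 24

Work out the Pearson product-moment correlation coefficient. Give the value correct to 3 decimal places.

-0.311

n = 4, Σx = 100, Σy = 112, Σx² = 2598, Σy² = 3174, Σxy = 2781
nΣxy − ΣxΣy = 11124 − 11200 = -76
nΣx² − (Σx)² = 10392 − 10000 = 392; nΣy² − (Σy)² = 12696 − 12544 = 152
r = -76 / √(392 × 152) = -76 / 244.0983 ≈ -0.311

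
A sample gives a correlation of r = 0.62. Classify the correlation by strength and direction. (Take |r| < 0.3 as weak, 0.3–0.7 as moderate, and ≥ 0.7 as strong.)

moderate positive

r = 0.62 > 0 so the relationship is positive.
|r| = 0.62, which falls in the moderate range.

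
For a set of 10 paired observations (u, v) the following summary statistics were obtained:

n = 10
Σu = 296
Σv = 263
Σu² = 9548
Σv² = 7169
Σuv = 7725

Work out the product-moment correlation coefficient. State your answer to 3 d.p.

r = (nΣuv − ΣuΣv) / √[(nΣu² − (Σu)²)(nΣv² − (Σv)²)]
Numerator: 10×7725 − 296×263 = -598
Denominator: √[(95480 − 87616)(71690 − 69169)] = √[7864 × 2521] = 4452.5435
r = -598 / 4452.5435 ≈ -0.134

-0.134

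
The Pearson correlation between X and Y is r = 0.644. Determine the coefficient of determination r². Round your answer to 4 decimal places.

r² = (0.644)² = 0.4147

0.4147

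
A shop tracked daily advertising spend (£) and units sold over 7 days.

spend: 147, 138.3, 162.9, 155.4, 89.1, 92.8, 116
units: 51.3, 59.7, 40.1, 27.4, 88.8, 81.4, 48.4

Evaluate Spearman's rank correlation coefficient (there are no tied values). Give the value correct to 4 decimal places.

-0.8571

Rank spend: 5, 4, 7, 6, 1, 2, 3
Rank units: 4, 5, 2, 1, 7, 6, 3
d = rank(spend) − rank(units): 1, -1, 5, 5, -6, -4, 0; Σd² = 104
ρ = 1 − 6Σd² / [n(n²−1)] = 1 − 6×104 / (7×48) = 1 − 624/336 ≈ -0.8571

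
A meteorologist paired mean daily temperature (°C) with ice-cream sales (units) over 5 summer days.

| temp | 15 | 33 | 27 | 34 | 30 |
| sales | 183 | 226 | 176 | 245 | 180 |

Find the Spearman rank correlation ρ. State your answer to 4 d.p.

Rank temp: 1, 4, 2, 5, 3
Rank sales: 3, 4, 1, 5, 2
d = rank(temp) − rank(sales): -2, 0, 1, 0, 1; Σd² = 6
ρ = 1 − 6Σd² / [n(n²−1)] = 1 − 6×6 / (5×24) = 1 − 36/120 ≈ 0.7000

0.7000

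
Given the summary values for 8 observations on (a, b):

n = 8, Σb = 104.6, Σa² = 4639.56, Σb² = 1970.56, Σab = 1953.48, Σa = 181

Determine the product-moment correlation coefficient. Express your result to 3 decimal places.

r = (nΣab − ΣaΣb) / √[(nΣa² − (Σa)²)(nΣb² − (Σb)²)]
Numerator: 8×1953.48 − 181×104.6 = -3304.76
Denominator: √[(37116.48 − 32761)(15764.48 − 10941.16)] = √[4355.48 × 4823.32] = 4583.4347
r = -3304.76 / 4583.4347 ≈ -0.721

-0.721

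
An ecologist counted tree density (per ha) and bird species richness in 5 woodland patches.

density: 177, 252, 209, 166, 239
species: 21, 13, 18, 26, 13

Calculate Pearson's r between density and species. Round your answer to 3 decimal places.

-0.968

n = 5, Σx = 1043, Σy = 91, Σx² = 223191, Σy² = 1779, Σxy = 18178
nΣxy − ΣxΣy = 90890 − 94913 = -4023
nΣx² − (Σx)² = 1115955 − 1087849 = 28106; nΣy² − (Σy)² = 8895 − 8281 = 614
r = -4023 / √(28106 × 614) = -4023 / 4154.1647 ≈ -0.968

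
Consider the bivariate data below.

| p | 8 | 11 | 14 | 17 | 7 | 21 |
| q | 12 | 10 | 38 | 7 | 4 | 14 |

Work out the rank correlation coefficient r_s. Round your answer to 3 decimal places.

0.486

Rank p: 2, 3, 4, 5, 1, 6
Rank q: 4, 3, 6, 2, 1, 5
d = rank(p) − rank(q): -2, 0, -2, 3, 0, 1; Σd² = 18
ρ = 1 − 6Σd² / [n(n²−1)] = 1 − 6×18 / (6×35) = 1 − 108/210 ≈ 0.486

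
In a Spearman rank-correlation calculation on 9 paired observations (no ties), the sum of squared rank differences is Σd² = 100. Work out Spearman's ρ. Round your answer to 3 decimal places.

ρ = 1 − 6Σd² / [n(n²−1)] = 1 − 6×100 / (9×80)
  = 1 − 600/720 = 1 − 0.8333 ≈ 0.167

0.167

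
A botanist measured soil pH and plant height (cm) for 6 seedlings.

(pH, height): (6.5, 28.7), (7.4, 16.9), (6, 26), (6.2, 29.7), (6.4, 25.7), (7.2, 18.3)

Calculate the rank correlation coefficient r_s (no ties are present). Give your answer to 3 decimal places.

-0.714

Rank pH: 4, 6, 1, 2, 3, 5
Rank height: 5, 1, 4, 6, 3, 2
d = rank(pH) − rank(height): -1, 5, -3, -4, 0, 3; Σd² = 60
ρ = 1 − 6Σd² / [n(n²−1)] = 1 − 6×60 / (6×35) = 1 − 360/210 ≈ -0.714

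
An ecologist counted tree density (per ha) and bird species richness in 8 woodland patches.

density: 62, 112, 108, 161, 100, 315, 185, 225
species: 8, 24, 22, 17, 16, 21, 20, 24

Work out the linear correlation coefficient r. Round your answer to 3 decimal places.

n = 8, Σx = 1268, Σy = 152, Σx² = 248048, Σy² = 3086, Σxy = 25612
nΣxy − ΣxΣy = 204896 − 192736 = 12160
nΣx² − (Σx)² = 1984384 − 1607824 = 376560; nΣy² − (Σy)² = 24688 − 23104 = 1584
r = 12160 / √(376560 × 1584) = 12160 / 24422.7566 ≈ 0.498

0.498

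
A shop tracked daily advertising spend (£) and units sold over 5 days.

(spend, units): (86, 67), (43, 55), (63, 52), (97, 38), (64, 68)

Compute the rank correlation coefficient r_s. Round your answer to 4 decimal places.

-0.2000

Rank spend: 4, 1, 2, 5, 3
Rank units: 4, 3, 2, 1, 5
d = rank(spend) − rank(units): 0, -2, 0, 4, -2; Σd² = 24
ρ = 1 − 6Σd² / [n(n²−1)] = 1 − 6×24 / (5×24) = 1 − 144/120 ≈ -0.2000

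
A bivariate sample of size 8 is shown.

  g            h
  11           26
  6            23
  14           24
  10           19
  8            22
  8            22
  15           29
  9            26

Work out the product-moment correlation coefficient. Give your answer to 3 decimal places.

0.555

n = 8, Σg = 81, Σh = 191, Σg² = 887, Σh² = 4627, Σgh = 1971
nΣgh − ΣgΣh = 15768 − 15471 = 297
nΣg² − (Σg)² = 7096 − 6561 = 535; nΣh² − (Σh)² = 37016 − 36481 = 535
r = 297 / √(535 × 535) = 297 / 535.0000 ≈ 0.555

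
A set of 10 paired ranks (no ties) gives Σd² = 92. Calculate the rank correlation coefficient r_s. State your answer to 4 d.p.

ρ = 1 − 6Σd² / [n(n²−1)] = 1 − 6×92 / (10×99)
  = 1 − 552/990 = 1 − 0.55758 ≈ 0.4424

0.4424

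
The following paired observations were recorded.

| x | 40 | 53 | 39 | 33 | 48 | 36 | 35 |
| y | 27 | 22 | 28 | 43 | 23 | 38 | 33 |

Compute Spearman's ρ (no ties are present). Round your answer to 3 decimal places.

Rank x: 5, 7, 4, 1, 6, 3, 2
Rank y: 3, 1, 4, 7, 2, 6, 5
d = rank(x) − rank(y): 2, 6, 0, -6, 4, -3, -3; Σd² = 110
ρ = 1 − 6Σd² / [n(n²−1)] = 1 − 6×110 / (7×48) = 1 − 660/336 ≈ -0.964

-0.964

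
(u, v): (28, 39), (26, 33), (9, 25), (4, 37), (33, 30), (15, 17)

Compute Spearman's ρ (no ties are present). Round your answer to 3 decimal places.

0.143

Rank u: 5, 4, 2, 1, 6, 3
Rank v: 6, 4, 2, 5, 3, 1
d = rank(u) − rank(v): -1, 0, 0, -4, 3, 2; Σd² = 30
ρ = 1 − 6Σd² / [n(n²−1)] = 1 − 6×30 / (6×35) = 1 − 180/210 ≈ 0.143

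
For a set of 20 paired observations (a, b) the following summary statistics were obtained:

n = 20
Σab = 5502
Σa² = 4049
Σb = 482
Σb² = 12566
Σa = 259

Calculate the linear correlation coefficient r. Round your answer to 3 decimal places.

-0.911

r = (nΣab − ΣaΣb) / √[(nΣa² − (Σa)²)(nΣb² − (Σb)²)]
Numerator: 20×5502 − 259×482 = -14798
Denominator: √[(80980 − 67081)(251320 − 232324)] = √[13899 × 18996] = 16248.8585
r = -14798 / 16248.8585 ≈ -0.911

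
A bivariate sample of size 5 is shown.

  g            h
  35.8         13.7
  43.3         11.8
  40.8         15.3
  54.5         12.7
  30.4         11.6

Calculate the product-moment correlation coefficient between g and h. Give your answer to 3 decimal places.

n = 5, Σg = 204.8, Σh = 65.1, Σg² = 8715.58, Σh² = 856.87, Σgh = 2670.43
nΣgh − ΣgΣh = 13352.15 − 13332.48 = 19.67
nΣg² − (Σg)² = 43577.9 − 41943.04 = 1634.86; nΣh² − (Σh)² = 4284.35 − 4238.01 = 46.34
r = 19.67 / √(1634.86 × 46.34) = 19.67 / 275.2443 ≈ 0.071

0.071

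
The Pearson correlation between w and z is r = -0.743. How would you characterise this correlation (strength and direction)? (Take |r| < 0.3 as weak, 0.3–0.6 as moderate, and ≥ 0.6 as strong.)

strong negative

r = -0.743 < 0 so the relationship is negative.
|r| = 0.743, which falls in the strong range.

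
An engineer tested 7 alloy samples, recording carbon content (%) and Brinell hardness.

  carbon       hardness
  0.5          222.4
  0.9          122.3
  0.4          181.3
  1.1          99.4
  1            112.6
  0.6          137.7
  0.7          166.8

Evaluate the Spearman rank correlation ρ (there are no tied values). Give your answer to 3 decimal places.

Rank carbon: 2, 5, 1, 7, 6, 3, 4
Rank hardness: 7, 3, 6, 1, 2, 4, 5
d = rank(carbon) − rank(hardness): -5, 2, -5, 6, 4, -1, -1; Σd² = 108
ρ = 1 − 6Σd² / [n(n²−1)] = 1 − 6×108 / (7×48) = 1 − 648/336 ≈ -0.929

-0.929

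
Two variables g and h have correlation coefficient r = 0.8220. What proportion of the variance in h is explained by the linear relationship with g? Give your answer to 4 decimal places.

0.6757

r² = (0.8220)² = 0.6757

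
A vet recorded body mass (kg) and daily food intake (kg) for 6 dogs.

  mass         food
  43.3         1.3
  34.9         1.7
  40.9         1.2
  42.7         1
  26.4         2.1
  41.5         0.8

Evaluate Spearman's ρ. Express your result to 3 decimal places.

-0.600

Rank mass: 6, 2, 3, 5, 1, 4
Rank food: 4, 5, 3, 2, 6, 1
d = rank(mass) − rank(food): 2, -3, 0, 3, -5, 3; Σd² = 56
ρ = 1 − 6Σd² / [n(n²−1)] = 1 − 6×56 / (6×35) = 1 − 336/210 ≈ -0.600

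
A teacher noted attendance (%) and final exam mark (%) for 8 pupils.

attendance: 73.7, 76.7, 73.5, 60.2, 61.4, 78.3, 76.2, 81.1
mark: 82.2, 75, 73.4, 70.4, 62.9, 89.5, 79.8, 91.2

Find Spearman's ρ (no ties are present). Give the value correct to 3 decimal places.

Rank attendance: 4, 6, 3, 1, 2, 7, 5, 8
Rank mark: 6, 4, 3, 2, 1, 7, 5, 8
d = rank(attendance) − rank(mark): -2, 2, 0, -1, 1, 0, 0, 0; Σd² = 10
ρ = 1 − 6Σd² / [n(n²−1)] = 1 − 6×10 / (8×63) = 1 − 60/504 ≈ 0.881

0.881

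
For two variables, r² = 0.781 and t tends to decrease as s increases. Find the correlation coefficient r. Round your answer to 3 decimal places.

|r| = √0.781 = 0.884
The association is negative, so r = −0.884.

-0.884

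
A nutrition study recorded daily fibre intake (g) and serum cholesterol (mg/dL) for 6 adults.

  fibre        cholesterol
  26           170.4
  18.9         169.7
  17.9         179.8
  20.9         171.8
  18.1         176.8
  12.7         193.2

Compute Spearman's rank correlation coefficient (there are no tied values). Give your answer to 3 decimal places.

-0.829

Rank fibre: 6, 4, 2, 5, 3, 1
Rank cholesterol: 2, 1, 5, 3, 4, 6
d = rank(fibre) − rank(cholesterol): 4, 3, -3, 2, -1, -5; Σd² = 64
ρ = 1 − 6Σd² / [n(n²−1)] = 1 − 6×64 / (6×35) = 1 − 384/210 ≈ -0.829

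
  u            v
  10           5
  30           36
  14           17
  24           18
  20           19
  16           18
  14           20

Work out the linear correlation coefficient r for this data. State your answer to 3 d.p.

n = 7, Σu = 128, Σv = 133, Σu² = 2624, Σv² = 3019, Σuv = 2748
nΣuv − ΣuΣv = 19236 − 17024 = 2212
nΣu² − (Σu)² = 18368 − 16384 = 1984; nΣv² − (Σv)² = 21133 − 17689 = 3444
r = 2212 / √(1984 × 3444) = 2212 / 2613.9809 ≈ 0.846

0.846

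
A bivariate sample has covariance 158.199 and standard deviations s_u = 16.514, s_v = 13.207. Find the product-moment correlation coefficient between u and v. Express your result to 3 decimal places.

0.725

r = Cov(u,v) / (s_u · s_v) = 158.199 / (16.514 × 13.207)
  = 158.199 / 218.1004 ≈ 0.725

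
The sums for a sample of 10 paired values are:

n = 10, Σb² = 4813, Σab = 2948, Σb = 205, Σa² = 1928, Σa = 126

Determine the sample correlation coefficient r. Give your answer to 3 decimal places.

0.801

r = (nΣab − ΣaΣb) / √[(nΣa² − (Σa)²)(nΣb² − (Σb)²)]
Numerator: 10×2948 − 126×205 = 3650
Denominator: √[(19280 − 15876)(48130 − 42025)] = √[3404 × 6105] = 4558.6643
r = 3650 / 4558.6643 ≈ 0.801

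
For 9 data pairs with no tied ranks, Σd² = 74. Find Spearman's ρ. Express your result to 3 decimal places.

ρ = 1 − 6Σd² / [n(n²−1)] = 1 − 6×74 / (9×80)
  = 1 − 444/720 = 1 − 0.6167 ≈ 0.383

0.383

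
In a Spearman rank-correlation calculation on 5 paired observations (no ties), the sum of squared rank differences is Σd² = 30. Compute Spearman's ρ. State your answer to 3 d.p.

ρ = 1 − 6Σd² / [n(n²−1)] = 1 − 6×30 / (5×24)
  = 1 − 180/120 = 1 − 1.5000 ≈ -0.500

-0.500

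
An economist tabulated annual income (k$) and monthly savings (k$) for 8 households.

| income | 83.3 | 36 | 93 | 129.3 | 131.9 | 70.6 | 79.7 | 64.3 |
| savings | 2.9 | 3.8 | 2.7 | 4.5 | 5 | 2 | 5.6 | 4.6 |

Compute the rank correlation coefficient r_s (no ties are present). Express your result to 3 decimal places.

Rank income: 5, 1, 6, 7, 8, 3, 4, 2
Rank savings: 3, 4, 2, 5, 7, 1, 8, 6
d = rank(income) − rank(savings): 2, -3, 4, 2, 1, 2, -4, -4; Σd² = 70
ρ = 1 − 6Σd² / [n(n²−1)] = 1 − 6×70 / (8×63) = 1 − 420/504 ≈ 0.167

0.167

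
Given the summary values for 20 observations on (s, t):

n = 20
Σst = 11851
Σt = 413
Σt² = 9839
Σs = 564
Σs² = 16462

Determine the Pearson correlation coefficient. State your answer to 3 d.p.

r = (nΣst − ΣsΣt) / √[(nΣs² − (Σs)²)(nΣt² − (Σt)²)]
Numerator: 20×11851 − 564×413 = 4088
Denominator: √[(329240 − 318096)(196780 − 170569)] = √[11144 × 26211] = 17090.7982
r = 4088 / 17090.7982 ≈ 0.239

0.239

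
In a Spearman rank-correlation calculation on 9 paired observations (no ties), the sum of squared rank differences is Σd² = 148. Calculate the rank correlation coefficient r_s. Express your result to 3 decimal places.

-0.233

ρ = 1 − 6Σd² / [n(n²−1)] = 1 − 6×148 / (9×80)
  = 1 − 888/720 = 1 − 1.2333 ≈ -0.233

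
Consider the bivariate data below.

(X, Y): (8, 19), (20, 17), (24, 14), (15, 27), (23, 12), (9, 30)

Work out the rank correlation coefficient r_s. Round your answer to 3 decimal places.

Rank X: 1, 4, 6, 3, 5, 2
Rank Y: 4, 3, 2, 5, 1, 6
d = rank(X) − rank(Y): -3, 1, 4, -2, 4, -4; Σd² = 62
ρ = 1 − 6Σd² / [n(n²−1)] = 1 − 6×62 / (6×35) = 1 − 372/210 ≈ -0.771

-0.771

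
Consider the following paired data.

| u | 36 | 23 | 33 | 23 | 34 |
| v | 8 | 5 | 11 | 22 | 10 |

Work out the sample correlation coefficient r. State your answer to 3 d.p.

n = 5, Σu = 149, Σv = 56, Σu² = 4599, Σv² = 794, Σuv = 1612
nΣuv − ΣuΣv = 8060 − 8344 = -284
nΣu² − (Σu)² = 22995 − 22201 = 794; nΣv² − (Σv)² = 3970 − 3136 = 834
r = -284 / √(794 × 834) = -284 / 813.7543 ≈ -0.349

-0.349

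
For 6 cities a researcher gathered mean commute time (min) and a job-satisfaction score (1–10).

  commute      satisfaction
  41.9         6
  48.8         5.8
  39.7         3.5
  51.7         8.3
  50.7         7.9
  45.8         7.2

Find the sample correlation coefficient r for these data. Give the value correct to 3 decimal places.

0.840

n = 6, Σx = 278.6, Σy = 38.7, Σx² = 13054.16, Σy² = 265.03, Σxy = 1832.79
nΣxy − ΣxΣy = 10996.74 − 10781.82 = 214.92
nΣx² − (Σx)² = 78324.96 − 77617.96 = 707; nΣy² − (Σy)² = 1590.18 − 1497.69 = 92.49
r = 214.92 / √(707 × 92.49) = 214.92 / 255.7155 ≈ 0.840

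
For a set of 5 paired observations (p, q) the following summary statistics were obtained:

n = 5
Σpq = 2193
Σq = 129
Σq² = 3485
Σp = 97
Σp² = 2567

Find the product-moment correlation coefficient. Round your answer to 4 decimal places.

-0.9445

r = (nΣpq − ΣpΣq) / √[(nΣp² − (Σp)²)(nΣq² − (Σq)²)]
Numerator: 5×2193 − 97×129 = -1548
Denominator: √[(12835 − 9409)(17425 − 16641)] = √[3426 × 784] = 1638.8972
r = -1548 / 1638.8972 ≈ -0.9445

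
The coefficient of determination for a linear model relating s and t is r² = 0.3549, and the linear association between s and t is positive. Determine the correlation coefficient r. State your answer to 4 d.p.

|r| = √0.3549 = 0.5957
The association is positive, so r = 0.5957.

0.5957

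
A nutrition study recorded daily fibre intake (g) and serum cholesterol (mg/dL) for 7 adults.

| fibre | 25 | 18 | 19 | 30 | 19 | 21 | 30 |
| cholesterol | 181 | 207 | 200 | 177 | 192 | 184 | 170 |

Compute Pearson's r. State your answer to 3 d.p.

n = 7, Σx = 162, Σy = 1311, Σx² = 3912, Σy² = 246559, Σxy = 29973
nΣxy − ΣxΣy = 209811 − 212382 = -2571
nΣx² − (Σx)² = 27384 − 26244 = 1140; nΣy² − (Σy)² = 1725913 − 1718721 = 7192
r = -2571 / √(1140 × 7192) = -2571 / 2863.3686 ≈ -0.898

-0.898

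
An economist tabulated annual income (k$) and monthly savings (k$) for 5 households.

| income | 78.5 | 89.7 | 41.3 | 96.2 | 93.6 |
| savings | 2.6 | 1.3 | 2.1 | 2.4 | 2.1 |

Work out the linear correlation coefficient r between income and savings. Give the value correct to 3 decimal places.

n = 5, Σx = 399.3, Σy = 10.5, Σx² = 33929.43, Σy² = 23.03, Σxy = 834.88
nΣxy − ΣxΣy = 4174.4 − 4192.65 = -18.25
nΣx² − (Σx)² = 169647.15 − 159440.49 = 10206.66; nΣy² − (Σy)² = 115.15 − 110.25 = 4.9
r = -18.25 / √(10206.66 × 4.9) = -18.25 / 223.6350 ≈ -0.082

-0.082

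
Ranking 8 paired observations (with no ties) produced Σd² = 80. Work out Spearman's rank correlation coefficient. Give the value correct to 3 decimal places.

ρ = 1 − 6Σd² / [n(n²−1)] = 1 − 6×80 / (8×63)
  = 1 − 480/504 = 1 − 0.9524 ≈ 0.048

0.048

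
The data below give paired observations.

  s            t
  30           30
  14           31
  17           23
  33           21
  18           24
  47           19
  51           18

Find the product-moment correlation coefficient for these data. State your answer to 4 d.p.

n = 7, Σs = 210, Σt = 166, Σs² = 7608, Σt² = 4092, Σst = 4661
nΣst − ΣsΣt = 32627 − 34860 = -2233
nΣs² − (Σs)² = 53256 − 44100 = 9156; nΣt² − (Σt)² = 28644 − 27556 = 1088
r = -2233 / √(9156 × 1088) = -2233 / 3156.2205 ≈ -0.7075

-0.7075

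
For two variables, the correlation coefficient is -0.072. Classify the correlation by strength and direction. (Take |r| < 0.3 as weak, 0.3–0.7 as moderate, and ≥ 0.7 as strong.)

weak negative

r = -0.072 < 0 so the relationship is negative.
|r| = 0.072, which falls in the weak range.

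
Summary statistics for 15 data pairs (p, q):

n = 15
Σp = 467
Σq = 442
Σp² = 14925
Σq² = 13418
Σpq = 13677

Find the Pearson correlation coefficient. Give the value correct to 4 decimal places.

r = (nΣpq − ΣpΣq) / √[(nΣp² − (Σp)²)(nΣq² − (Σq)²)]
Numerator: 15×13677 − 467×442 = -1259
Denominator: √[(223875 − 218089)(201270 − 195364)] = √[5786 × 5906] = 5845.6921
r = -1259 / 5845.6921 ≈ -0.2154

-0.2154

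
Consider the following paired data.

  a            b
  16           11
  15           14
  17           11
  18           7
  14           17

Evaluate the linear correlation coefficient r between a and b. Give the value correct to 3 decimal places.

-0.972

n = 5, Σa = 80, Σb = 60, Σa² = 1290, Σb² = 776, Σab = 937
nΣab − ΣaΣb = 4685 − 4800 = -115
nΣa² − (Σa)² = 6450 − 6400 = 50; nΣb² − (Σb)² = 3880 − 3600 = 280
r = -115 / √(50 × 280) = -115 / 118.3216 ≈ -0.972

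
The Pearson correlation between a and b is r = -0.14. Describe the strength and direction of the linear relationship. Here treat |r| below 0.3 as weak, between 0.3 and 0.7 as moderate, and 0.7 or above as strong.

weak negative

r = -0.14 < 0 so the relationship is negative.
|r| = 0.14, which falls in the weak range.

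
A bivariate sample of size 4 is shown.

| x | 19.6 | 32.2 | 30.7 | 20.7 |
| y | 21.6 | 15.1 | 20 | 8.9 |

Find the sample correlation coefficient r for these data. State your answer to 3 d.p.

0.136

n = 4, Σx = 103.2, Σy = 65.6, Σx² = 2791.98, Σy² = 1173.78, Σxy = 1707.81
nΣxy − ΣxΣy = 6831.24 − 6769.92 = 61.32
nΣx² − (Σx)² = 11167.92 − 10650.24 = 517.68; nΣy² − (Σy)² = 4695.12 − 4303.36 = 391.76
r = 61.32 / √(517.68 × 391.76) = 61.32 / 450.3402 ≈ 0.136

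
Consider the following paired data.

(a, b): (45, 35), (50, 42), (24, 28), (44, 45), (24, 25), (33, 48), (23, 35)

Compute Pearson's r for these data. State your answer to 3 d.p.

0.606

n = 7, Σa = 243, Σb = 258, Σa² = 9231, Σb² = 9952, Σab = 9316
nΣab − ΣaΣb = 65212 − 62694 = 2518
nΣa² − (Σa)² = 64617 − 59049 = 5568; nΣb² − (Σb)² = 69664 − 66564 = 3100
r = 2518 / √(5568 × 3100) = 2518 / 4154.6119 ≈ 0.606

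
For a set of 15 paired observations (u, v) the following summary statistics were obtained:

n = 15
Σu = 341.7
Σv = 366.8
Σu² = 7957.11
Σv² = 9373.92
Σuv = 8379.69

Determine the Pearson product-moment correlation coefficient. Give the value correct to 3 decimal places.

r = (nΣuv − ΣuΣv) / √[(nΣu² − (Σu)²)(nΣv² − (Σv)²)]
Numerator: 15×8379.69 − 341.7×366.8 = 359.79
Denominator: √[(119356.65 − 116758.89)(140608.8 − 134542.24)] = √[2597.76 × 6066.56] = 3969.8195
r = 359.79 / 3969.8195 ≈ 0.091

0.091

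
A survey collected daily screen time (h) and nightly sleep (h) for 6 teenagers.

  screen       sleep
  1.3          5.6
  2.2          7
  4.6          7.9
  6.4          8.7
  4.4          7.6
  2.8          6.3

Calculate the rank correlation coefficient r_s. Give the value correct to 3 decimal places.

Rank screen: 1, 2, 5, 6, 4, 3
Rank sleep: 1, 3, 5, 6, 4, 2
d = rank(screen) − rank(sleep): 0, -1, 0, 0, 0, 1; Σd² = 2
ρ = 1 − 6Σd² / [n(n²−1)] = 1 − 6×2 / (6×35) = 1 − 12/210 ≈ 0.943

0.943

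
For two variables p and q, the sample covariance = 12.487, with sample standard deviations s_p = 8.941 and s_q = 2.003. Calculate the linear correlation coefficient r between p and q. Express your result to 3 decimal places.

0.697

r = Cov(p,q) / (s_p · s_q) = 12.487 / (8.941 × 2.003)
  = 12.487 / 17.9088 ≈ 0.697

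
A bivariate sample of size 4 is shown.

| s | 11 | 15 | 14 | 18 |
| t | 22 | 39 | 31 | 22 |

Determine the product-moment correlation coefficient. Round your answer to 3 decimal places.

n = 4, Σs = 58, Σt = 114, Σs² = 866, Σt² = 3450, Σst = 1657
nΣst − ΣsΣt = 6628 − 6612 = 16
nΣs² − (Σs)² = 3464 − 3364 = 100; nΣt² − (Σt)² = 13800 − 12996 = 804
r = 16 / √(100 × 804) = 16 / 283.5489 ≈ 0.056

0.056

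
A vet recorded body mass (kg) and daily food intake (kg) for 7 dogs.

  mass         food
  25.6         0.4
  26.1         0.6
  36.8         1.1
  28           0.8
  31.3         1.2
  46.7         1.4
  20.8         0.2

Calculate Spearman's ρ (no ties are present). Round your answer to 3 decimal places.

0.964

Rank mass: 2, 3, 6, 4, 5, 7, 1
Rank food: 2, 3, 5, 4, 6, 7, 1
d = rank(mass) − rank(food): 0, 0, 1, 0, -1, 0, 0; Σd² = 2
ρ = 1 − 6Σd² / [n(n²−1)] = 1 − 6×2 / (7×48) = 1 − 12/336 ≈ 0.964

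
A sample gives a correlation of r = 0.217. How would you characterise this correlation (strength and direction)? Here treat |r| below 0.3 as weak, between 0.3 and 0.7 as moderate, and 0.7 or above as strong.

weak positive

r = 0.217 > 0 so the relationship is positive.
|r| = 0.217, which falls in the weak range.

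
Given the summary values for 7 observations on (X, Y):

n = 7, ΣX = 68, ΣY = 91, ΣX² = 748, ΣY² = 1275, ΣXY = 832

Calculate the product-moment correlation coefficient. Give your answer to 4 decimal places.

r = (nΣXY − ΣXΣY) / √[(nΣX² − (ΣX)²)(nΣY² − (ΣY)²)]
Numerator: 7×832 − 68×91 = -364
Denominator: √[(5236 − 4624)(8925 − 8281)] = √[612 × 644] = 627.7961
r = -364 / 627.7961 ≈ -0.5798

-0.5798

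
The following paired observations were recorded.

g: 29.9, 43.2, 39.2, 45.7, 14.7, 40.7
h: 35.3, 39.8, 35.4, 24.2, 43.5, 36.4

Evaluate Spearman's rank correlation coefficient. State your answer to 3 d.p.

-0.429

Rank g: 2, 5, 3, 6, 1, 4
Rank h: 2, 5, 3, 1, 6, 4
d = rank(g) − rank(h): 0, 0, 0, 5, -5, 0; Σd² = 50
ρ = 1 − 6Σd² / [n(n²−1)] = 1 − 6×50 / (6×35) = 1 − 300/210 ≈ -0.429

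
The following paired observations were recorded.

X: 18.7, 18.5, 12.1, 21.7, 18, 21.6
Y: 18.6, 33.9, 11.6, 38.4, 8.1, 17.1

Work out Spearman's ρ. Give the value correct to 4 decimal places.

0.7143

Rank X: 4, 3, 1, 6, 2, 5
Rank Y: 4, 5, 2, 6, 1, 3
d = rank(X) − rank(Y): 0, -2, -1, 0, 1, 2; Σd² = 10
ρ = 1 − 6Σd² / [n(n²−1)] = 1 − 6×10 / (6×35) = 1 − 60/210 ≈ 0.7143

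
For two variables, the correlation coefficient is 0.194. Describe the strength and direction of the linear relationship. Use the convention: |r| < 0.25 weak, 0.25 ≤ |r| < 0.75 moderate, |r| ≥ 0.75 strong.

weak positive

r = 0.194 > 0 so the relationship is positive.
|r| = 0.194, which falls in the weak range.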